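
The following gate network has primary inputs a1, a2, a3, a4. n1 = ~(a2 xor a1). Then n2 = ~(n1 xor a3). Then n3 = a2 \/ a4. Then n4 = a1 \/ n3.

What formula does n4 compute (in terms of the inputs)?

n3 = a2 \/ a4
n4 = a1 \/ n3 = a1 \/ (a2 \/ a4)

a1 \/ (a2 \/ a4)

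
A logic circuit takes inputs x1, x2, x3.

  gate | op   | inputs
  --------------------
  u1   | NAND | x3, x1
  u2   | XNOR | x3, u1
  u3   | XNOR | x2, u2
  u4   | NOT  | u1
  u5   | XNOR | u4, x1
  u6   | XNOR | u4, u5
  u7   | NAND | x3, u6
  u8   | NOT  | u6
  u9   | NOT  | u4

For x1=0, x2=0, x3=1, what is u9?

1

u1 = 1 NAND 0 = 1
u4 = NOT 1 = 0
u9 = NOT 0 = 1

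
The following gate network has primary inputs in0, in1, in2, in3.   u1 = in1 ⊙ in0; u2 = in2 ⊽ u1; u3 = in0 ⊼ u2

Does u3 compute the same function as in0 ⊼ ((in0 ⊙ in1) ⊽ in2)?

Yes

u1 = in1 ⊙ in0
u2 = in2 ⊽ u1 = in2 ⊽ (in1 ⊙ in0)
u3 = in0 ⊼ u2 = in0 ⊼ (in2 ⊽ (in1 ⊙ in0))
At in0=1, in1=0, in2=0, in3=0: circuit gives 0, formula gives 0.
At in0=0, in1=0, in2=0, in3=0: circuit gives 1, formula gives 1.
Agrees on all 16 inputs.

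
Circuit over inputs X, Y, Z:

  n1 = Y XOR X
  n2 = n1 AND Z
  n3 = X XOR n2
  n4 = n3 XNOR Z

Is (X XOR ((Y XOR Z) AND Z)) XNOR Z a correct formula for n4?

n1 = Y XOR X
n2 = n1 AND Z = (Y XOR X) AND Z
n3 = X XOR n2 = X XOR ((Y XOR X) AND Z)
n4 = n3 XNOR Z = (X XOR ((Y XOR X) AND Z)) XNOR Z
At X=0, Y=0, Z=1: circuit gives 0, formula gives 1.

No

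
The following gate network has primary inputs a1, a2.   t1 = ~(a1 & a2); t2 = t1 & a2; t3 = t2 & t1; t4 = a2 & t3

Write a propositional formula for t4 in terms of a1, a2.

a2 & (((~(a1 & a2)) & a2) & (~(a1 & a2)))

t1 = ~(a1 & a2)
t2 = t1 & a2 = (~(a1 & a2)) & a2
t3 = t2 & t1 = ((~(a1 & a2)) & a2) & (~(a1 & a2))
t4 = a2 & t3 = a2 & (((~(a1 & a2)) & a2) & (~(a1 & a2)))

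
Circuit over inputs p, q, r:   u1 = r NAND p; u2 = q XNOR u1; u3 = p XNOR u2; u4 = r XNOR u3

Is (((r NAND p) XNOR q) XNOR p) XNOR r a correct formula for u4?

Yes

u1 = r NAND p
u2 = q XNOR u1 = q XNOR (r NAND p)
u3 = p XNOR u2 = p XNOR (q XNOR (r NAND p))
u4 = r XNOR u3 = r XNOR (p XNOR (q XNOR (r NAND p)))
At p=0, q=0, r=0: circuit gives 0, formula gives 0.
At p=0, q=0, r=1: circuit gives 1, formula gives 1.
Agrees on all 8 inputs.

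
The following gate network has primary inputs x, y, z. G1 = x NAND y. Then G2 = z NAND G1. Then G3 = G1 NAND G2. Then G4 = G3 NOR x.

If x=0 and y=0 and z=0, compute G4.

1

G1 = 0 NAND 0 = 1
G2 = 0 NAND 1 = 1
G3 = 1 NAND 1 = 0
G4 = 0 NOR 0 = 1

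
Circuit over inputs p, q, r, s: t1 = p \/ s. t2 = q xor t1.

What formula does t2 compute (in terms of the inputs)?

t1 = p \/ s
t2 = q xor t1 = q xor (p \/ s)

q xor (p \/ s)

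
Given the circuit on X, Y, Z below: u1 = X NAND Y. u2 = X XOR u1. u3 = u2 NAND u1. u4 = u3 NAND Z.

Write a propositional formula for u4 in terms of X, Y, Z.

((X XOR (X NAND Y)) NAND (X NAND Y)) NAND Z

u1 = X NAND Y
u2 = X XOR u1 = X XOR (X NAND Y)
u3 = u2 NAND u1 = (X XOR (X NAND Y)) NAND (X NAND Y)
u4 = u3 NAND Z = ((X XOR (X NAND Y)) NAND (X NAND Y)) NAND Z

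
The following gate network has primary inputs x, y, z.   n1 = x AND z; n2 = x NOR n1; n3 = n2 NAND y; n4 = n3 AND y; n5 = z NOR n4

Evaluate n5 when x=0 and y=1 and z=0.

n1 = 0 AND 0 = 0
n2 = 0 NOR 0 = 1
n3 = 1 NAND 1 = 0
n4 = 0 AND 1 = 0
n5 = 0 NOR 0 = 1

1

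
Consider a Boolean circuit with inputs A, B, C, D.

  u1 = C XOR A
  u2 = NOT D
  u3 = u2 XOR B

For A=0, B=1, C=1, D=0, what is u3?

0

u2 = NOT 0 = 1
u3 = 1 XOR 1 = 0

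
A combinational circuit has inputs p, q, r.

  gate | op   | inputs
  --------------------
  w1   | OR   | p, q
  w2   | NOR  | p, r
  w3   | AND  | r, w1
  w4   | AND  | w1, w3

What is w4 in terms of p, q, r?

(p OR q) AND (r AND (p OR q))

w1 = p OR q
w3 = r AND w1 = r AND (p OR q)
w4 = w1 AND w3 = (p OR q) AND (r AND (p OR q))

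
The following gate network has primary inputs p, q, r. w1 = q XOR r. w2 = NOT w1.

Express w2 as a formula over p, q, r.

NOT (q XOR r)

w1 = q XOR r
w2 = NOT w1 = NOT (q XOR r)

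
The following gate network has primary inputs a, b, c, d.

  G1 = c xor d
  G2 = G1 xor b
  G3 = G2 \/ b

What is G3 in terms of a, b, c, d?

G1 = c xor d
G2 = G1 xor b = (c xor d) xor b
G3 = G2 \/ b = ((c xor d) xor b) \/ b

((c xor d) xor b) \/ b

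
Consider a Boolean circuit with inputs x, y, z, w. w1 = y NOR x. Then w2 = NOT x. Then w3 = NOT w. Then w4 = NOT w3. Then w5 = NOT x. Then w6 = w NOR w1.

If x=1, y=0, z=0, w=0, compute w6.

w1 = 0 NOR 1 = 0
w6 = 0 NOR 0 = 1

1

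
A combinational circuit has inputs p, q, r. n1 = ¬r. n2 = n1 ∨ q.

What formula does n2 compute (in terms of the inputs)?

n1 = ¬r
n2 = n1 ∨ q = ¬r ∨ q

¬r ∨ q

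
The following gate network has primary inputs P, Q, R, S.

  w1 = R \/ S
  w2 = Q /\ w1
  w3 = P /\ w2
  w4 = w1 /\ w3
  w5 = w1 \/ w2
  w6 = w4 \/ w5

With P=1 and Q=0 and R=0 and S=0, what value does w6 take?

w1 = 0 \/ 0 = 0
w2 = 0 /\ 0 = 0
w3 = 1 /\ 0 = 0
w4 = 0 /\ 0 = 0
w5 = 0 \/ 0 = 0
w6 = 0 \/ 0 = 0

0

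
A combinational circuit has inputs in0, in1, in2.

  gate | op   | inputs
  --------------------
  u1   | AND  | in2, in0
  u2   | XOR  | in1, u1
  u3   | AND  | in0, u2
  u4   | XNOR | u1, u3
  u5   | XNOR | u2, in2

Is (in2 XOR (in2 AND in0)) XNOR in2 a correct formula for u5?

No

u1 = in2 AND in0
u2 = in1 XOR u1 = in1 XOR (in2 AND in0)
u5 = u2 XNOR in2 = (in1 XOR (in2 AND in0)) XNOR in2
At in0=0, in1=0, in2=1: circuit gives 0, formula gives 1.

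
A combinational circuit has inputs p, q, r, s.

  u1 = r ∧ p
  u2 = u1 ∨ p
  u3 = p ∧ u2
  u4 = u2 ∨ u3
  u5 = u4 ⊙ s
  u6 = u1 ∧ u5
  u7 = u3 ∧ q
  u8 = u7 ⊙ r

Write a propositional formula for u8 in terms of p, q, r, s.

u1 = r ∧ p
u2 = u1 ∨ p = (r ∧ p) ∨ p
u3 = p ∧ u2 = p ∧ ((r ∧ p) ∨ p)
u7 = u3 ∧ q = (p ∧ ((r ∧ p) ∨ p)) ∧ q
u8 = u7 ⊙ r = ((p ∧ ((r ∧ p) ∨ p)) ∧ q) ⊙ r

((p ∧ ((r ∧ p) ∨ p)) ∧ q) ⊙ r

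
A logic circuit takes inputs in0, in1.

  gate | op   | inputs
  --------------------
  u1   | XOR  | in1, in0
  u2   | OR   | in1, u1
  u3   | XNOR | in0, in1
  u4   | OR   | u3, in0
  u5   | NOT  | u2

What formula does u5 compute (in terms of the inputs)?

u1 = in1 XOR in0
u2 = in1 OR u1 = in1 OR (in1 XOR in0)
u5 = NOT u2 = NOT (in1 OR (in1 XOR in0))

NOT (in1 OR (in1 XOR in0))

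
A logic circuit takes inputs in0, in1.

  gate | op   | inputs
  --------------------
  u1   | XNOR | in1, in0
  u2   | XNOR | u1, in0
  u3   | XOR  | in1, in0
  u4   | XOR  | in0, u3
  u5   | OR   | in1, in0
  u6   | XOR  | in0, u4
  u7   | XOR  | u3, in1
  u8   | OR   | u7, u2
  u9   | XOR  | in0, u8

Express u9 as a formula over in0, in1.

in0 XOR (((in1 XOR in0) XOR in1) OR ((in1 XNOR in0) XNOR in0))

u1 = in1 XNOR in0
u2 = u1 XNOR in0 = (in1 XNOR in0) XNOR in0
u3 = in1 XOR in0
u7 = u3 XOR in1 = (in1 XOR in0) XOR in1
u8 = u7 OR u2 = ((in1 XOR in0) XOR in1) OR ((in1 XNOR in0) XNOR in0)
u9 = in0 XOR u8 = in0 XOR (((in1 XOR in0) XOR in1) OR ((in1 XNOR in0) XNOR in0))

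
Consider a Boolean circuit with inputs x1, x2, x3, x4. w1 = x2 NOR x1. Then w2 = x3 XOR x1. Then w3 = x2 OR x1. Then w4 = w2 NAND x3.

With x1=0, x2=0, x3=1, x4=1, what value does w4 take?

w2 = 1 XOR 0 = 1
w4 = 1 NAND 1 = 0

0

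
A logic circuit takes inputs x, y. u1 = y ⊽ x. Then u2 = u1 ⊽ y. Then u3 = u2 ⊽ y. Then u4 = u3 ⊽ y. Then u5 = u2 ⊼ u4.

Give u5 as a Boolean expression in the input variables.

((y ⊽ x) ⊽ y) ⊼ ((((y ⊽ x) ⊽ y) ⊽ y) ⊽ y)

u1 = y ⊽ x
u2 = u1 ⊽ y = (y ⊽ x) ⊽ y
u3 = u2 ⊽ y = ((y ⊽ x) ⊽ y) ⊽ y
u4 = u3 ⊽ y = (((y ⊽ x) ⊽ y) ⊽ y) ⊽ y
u5 = u2 ⊼ u4 = ((y ⊽ x) ⊽ y) ⊼ ((((y ⊽ x) ⊽ y) ⊽ y) ⊽ y)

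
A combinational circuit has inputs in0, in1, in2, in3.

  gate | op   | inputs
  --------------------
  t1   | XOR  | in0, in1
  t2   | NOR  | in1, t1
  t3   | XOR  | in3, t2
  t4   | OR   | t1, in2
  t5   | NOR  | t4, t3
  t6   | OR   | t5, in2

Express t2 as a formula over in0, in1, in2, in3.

t1 = in0 XOR in1
t2 = in1 NOR t1 = in1 NOR (in0 XOR in1)

in1 NOR (in0 XOR in1)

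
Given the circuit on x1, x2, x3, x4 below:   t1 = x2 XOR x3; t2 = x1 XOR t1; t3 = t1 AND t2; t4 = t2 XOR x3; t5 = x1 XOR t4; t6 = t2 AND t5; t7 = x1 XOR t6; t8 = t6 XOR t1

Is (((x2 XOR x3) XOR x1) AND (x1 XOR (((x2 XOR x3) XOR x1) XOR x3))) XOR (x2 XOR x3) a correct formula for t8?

Yes

t1 = x2 XOR x3
t2 = x1 XOR t1 = x1 XOR (x2 XOR x3)
t4 = t2 XOR x3 = (x1 XOR (x2 XOR x3)) XOR x3
t5 = x1 XOR t4 = x1 XOR ((x1 XOR (x2 XOR x3)) XOR x3)
t6 = t2 AND t5 = (x1 XOR (x2 XOR x3)) AND (x1 XOR ((x1 XOR (x2 XOR x3)) XOR x3))
t8 = t6 XOR t1 = ((x1 XOR (x2 XOR x3)) AND (x1 XOR ((x1 XOR (x2 XOR x3)) XOR x3))) XOR (x2 XOR x3)
At x1=0, x2=0, x3=0, x4=0: circuit gives 0, formula gives 0.
At x1=0, x2=0, x3=1, x4=0: circuit gives 1, formula gives 1.
Agrees on all 16 inputs.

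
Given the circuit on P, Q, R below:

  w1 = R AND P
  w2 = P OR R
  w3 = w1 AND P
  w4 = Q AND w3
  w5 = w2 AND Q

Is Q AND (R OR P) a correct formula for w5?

Yes

w2 = P OR R
w5 = w2 AND Q = (P OR R) AND Q
At P=0, Q=0, R=0: circuit gives 0, formula gives 0.
At P=0, Q=1, R=1: circuit gives 1, formula gives 1.
Agrees on all 8 inputs.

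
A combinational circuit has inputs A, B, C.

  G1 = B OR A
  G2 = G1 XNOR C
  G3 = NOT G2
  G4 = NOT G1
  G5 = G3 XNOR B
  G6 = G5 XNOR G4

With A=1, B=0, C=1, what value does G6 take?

G1 = 0 OR 1 = 1
G2 = 1 XNOR 1 = 1
G3 = NOT 1 = 0
G4 = NOT 1 = 0
G5 = 0 XNOR 0 = 1
G6 = 1 XNOR 0 = 0

0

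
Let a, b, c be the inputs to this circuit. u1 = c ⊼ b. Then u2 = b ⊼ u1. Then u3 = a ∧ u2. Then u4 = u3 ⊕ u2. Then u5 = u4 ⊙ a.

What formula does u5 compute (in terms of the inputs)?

((a ∧ (b ⊼ (c ⊼ b))) ⊕ (b ⊼ (c ⊼ b))) ⊙ a

u1 = c ⊼ b
u2 = b ⊼ u1 = b ⊼ (c ⊼ b)
u3 = a ∧ u2 = a ∧ (b ⊼ (c ⊼ b))
u4 = u3 ⊕ u2 = (a ∧ (b ⊼ (c ⊼ b))) ⊕ (b ⊼ (c ⊼ b))
u5 = u4 ⊙ a = ((a ∧ (b ⊼ (c ⊼ b))) ⊕ (b ⊼ (c ⊼ b))) ⊙ a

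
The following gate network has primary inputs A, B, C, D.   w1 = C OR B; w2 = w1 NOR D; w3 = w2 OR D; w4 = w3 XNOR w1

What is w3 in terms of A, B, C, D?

w1 = C OR B
w2 = w1 NOR D = (C OR B) NOR D
w3 = w2 OR D = ((C OR B) NOR D) OR D

((C OR B) NOR D) OR D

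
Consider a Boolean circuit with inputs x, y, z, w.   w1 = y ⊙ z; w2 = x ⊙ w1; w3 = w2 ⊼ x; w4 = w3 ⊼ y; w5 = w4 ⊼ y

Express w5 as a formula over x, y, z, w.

w1 = y ⊙ z
w2 = x ⊙ w1 = x ⊙ (y ⊙ z)
w3 = w2 ⊼ x = (x ⊙ (y ⊙ z)) ⊼ x
w4 = w3 ⊼ y = ((x ⊙ (y ⊙ z)) ⊼ x) ⊼ y
w5 = w4 ⊼ y = (((x ⊙ (y ⊙ z)) ⊼ x) ⊼ y) ⊼ y

(((x ⊙ (y ⊙ z)) ⊼ x) ⊼ y) ⊼ y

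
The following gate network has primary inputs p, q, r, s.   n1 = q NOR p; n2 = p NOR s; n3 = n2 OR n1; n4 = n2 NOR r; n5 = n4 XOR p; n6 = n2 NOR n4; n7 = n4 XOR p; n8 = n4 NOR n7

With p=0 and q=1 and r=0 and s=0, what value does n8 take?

1

n2 = 0 NOR 0 = 1
n4 = 1 NOR 0 = 0
n7 = 0 XOR 0 = 0
n8 = 0 NOR 0 = 1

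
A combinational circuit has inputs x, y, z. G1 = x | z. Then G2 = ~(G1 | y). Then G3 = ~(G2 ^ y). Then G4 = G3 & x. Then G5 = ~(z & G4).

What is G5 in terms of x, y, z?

G1 = x | z
G2 = ~(G1 | y) = ~((x | z) | y)
G3 = ~(G2 ^ y) = ~((~((x | z) | y)) ^ y)
G4 = G3 & x = (~((~((x | z) | y)) ^ y)) & x
G5 = ~(z & G4) = ~(z & ((~((~((x | z) | y)) ^ y)) & x))

~(z & ((~((~((x | z) | y)) ^ y)) & x))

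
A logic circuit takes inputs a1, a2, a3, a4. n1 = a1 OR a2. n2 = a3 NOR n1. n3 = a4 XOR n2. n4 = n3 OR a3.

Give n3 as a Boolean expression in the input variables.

a4 XOR (a3 NOR (a1 OR a2))

n1 = a1 OR a2
n2 = a3 NOR n1 = a3 NOR (a1 OR a2)
n3 = a4 XOR n2 = a4 XOR (a3 NOR (a1 OR a2))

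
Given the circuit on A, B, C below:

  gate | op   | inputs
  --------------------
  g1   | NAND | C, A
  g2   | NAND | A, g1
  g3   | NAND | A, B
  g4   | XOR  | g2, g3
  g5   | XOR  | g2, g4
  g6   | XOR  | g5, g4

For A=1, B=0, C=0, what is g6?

0

g1 = 0 NAND 1 = 1
g2 = 1 NAND 1 = 0
g3 = 1 NAND 0 = 1
g4 = 0 XOR 1 = 1
g5 = 0 XOR 1 = 1
g6 = 1 XOR 1 = 0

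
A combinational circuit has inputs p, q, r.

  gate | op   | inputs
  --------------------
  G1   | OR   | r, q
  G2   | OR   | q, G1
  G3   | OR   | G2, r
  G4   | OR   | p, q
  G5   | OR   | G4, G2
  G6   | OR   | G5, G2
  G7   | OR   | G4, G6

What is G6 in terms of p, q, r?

G1 = r OR q
G2 = q OR G1 = q OR (r OR q)
G4 = p OR q
G5 = G4 OR G2 = (p OR q) OR (q OR (r OR q))
G6 = G5 OR G2 = ((p OR q) OR (q OR (r OR q))) OR (q OR (r OR q))

((p OR q) OR (q OR (r OR q))) OR (q OR (r OR q))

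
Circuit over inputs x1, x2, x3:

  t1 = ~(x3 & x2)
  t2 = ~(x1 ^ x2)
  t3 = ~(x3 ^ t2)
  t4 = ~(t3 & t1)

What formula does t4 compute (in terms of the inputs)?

~((~(x3 ^ (~(x1 ^ x2)))) & (~(x3 & x2)))

t1 = ~(x3 & x2)
t2 = ~(x1 ^ x2)
t3 = ~(x3 ^ t2) = ~(x3 ^ (~(x1 ^ x2)))
t4 = ~(t3 & t1) = ~((~(x3 ^ (~(x1 ^ x2)))) & (~(x3 & x2)))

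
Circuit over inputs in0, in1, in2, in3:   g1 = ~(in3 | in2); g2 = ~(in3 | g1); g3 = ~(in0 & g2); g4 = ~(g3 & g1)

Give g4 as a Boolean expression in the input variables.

g1 = ~(in3 | in2)
g2 = ~(in3 | g1) = ~(in3 | (~(in3 | in2)))
g3 = ~(in0 & g2) = ~(in0 & (~(in3 | (~(in3 | in2)))))
g4 = ~(g3 & g1) = ~((~(in0 & (~(in3 | (~(in3 | in2)))))) & (~(in3 | in2)))

~((~(in0 & (~(in3 | (~(in3 | in2)))))) & (~(in3 | in2)))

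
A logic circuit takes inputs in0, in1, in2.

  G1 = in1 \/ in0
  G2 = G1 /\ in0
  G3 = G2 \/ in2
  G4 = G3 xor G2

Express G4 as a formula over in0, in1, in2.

(((in1 \/ in0) /\ in0) \/ in2) xor ((in1 \/ in0) /\ in0)

G1 = in1 \/ in0
G2 = G1 /\ in0 = (in1 \/ in0) /\ in0
G3 = G2 \/ in2 = ((in1 \/ in0) /\ in0) \/ in2
G4 = G3 xor G2 = (((in1 \/ in0) /\ in0) \/ in2) xor ((in1 \/ in0) /\ in0)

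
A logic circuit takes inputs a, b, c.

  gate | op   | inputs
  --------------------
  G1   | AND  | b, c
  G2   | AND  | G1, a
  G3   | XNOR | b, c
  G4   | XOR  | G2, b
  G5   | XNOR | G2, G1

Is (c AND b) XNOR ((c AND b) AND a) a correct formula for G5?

G1 = b AND c
G2 = G1 AND a = (b AND c) AND a
G5 = G2 XNOR G1 = ((b AND c) AND a) XNOR (b AND c)
At a=0, b=1, c=1: circuit gives 0, formula gives 0.
At a=0, b=0, c=0: circuit gives 1, formula gives 1.
Agrees on all 8 inputs.

Yes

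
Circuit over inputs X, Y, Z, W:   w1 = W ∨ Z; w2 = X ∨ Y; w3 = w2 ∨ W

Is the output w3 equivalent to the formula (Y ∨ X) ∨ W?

Yes

w2 = X ∨ Y
w3 = w2 ∨ W = (X ∨ Y) ∨ W
At X=0, Y=0, Z=0, W=0: circuit gives 0, formula gives 0.
At X=0, Y=0, Z=0, W=1: circuit gives 1, formula gives 1.
Agrees on all 16 inputs.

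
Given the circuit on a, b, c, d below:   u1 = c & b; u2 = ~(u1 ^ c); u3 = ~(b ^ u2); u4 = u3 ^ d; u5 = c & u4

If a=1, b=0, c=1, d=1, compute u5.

u1 = 1 & 0 = 0
u2 = ~(0 ^ 1) = 0
u3 = ~(0 ^ 0) = 1
u4 = 1 ^ 1 = 0
u5 = 1 & 0 = 0

0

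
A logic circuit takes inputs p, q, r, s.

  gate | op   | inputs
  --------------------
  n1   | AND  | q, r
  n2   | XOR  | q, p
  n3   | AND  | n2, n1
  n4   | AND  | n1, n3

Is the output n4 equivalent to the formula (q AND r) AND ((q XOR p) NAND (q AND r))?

No

n1 = q AND r
n2 = q XOR p
n3 = n2 AND n1 = (q XOR p) AND (q AND r)
n4 = n1 AND n3 = (q AND r) AND ((q XOR p) AND (q AND r))
At p=0, q=1, r=1, s=0: circuit gives 1, formula gives 0.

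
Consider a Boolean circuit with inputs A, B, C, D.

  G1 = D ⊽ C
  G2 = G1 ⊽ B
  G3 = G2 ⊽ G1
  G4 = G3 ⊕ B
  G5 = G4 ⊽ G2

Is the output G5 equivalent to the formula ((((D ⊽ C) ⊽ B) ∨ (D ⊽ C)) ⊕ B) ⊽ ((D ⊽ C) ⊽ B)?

G1 = D ⊽ C
G2 = G1 ⊽ B = (D ⊽ C) ⊽ B
G3 = G2 ⊽ G1 = ((D ⊽ C) ⊽ B) ⊽ (D ⊽ C)
G4 = G3 ⊕ B = (((D ⊽ C) ⊽ B) ⊽ (D ⊽ C)) ⊕ B
G5 = G4 ⊽ G2 = ((((D ⊽ C) ⊽ B) ⊽ (D ⊽ C)) ⊕ B) ⊽ ((D ⊽ C) ⊽ B)
At A=0, B=0, C=0, D=0: circuit gives 1, formula gives 0.

No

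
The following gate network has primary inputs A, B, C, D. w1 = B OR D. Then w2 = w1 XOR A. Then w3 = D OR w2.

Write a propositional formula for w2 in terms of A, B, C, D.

w1 = B OR D
w2 = w1 XOR A = (B OR D) XOR A

(B OR D) XOR A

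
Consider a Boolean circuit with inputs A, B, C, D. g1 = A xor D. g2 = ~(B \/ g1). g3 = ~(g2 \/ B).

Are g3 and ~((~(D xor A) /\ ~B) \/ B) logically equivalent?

Yes

g1 = A xor D
g2 = ~(B \/ g1) = ~(B \/ (A xor D))
g3 = ~(g2 \/ B) = ~((~(B \/ (A xor D))) \/ B)
At A=0, B=0, C=0, D=0: circuit gives 0, formula gives 0.
At A=0, B=0, C=0, D=1: circuit gives 1, formula gives 1.
Agrees on all 16 inputs.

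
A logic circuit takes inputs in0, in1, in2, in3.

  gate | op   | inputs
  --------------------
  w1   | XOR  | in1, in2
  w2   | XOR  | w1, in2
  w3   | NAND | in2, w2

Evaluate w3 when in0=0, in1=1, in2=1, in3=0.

w1 = 1 XOR 1 = 0
w2 = 0 XOR 1 = 1
w3 = 1 NAND 1 = 0

0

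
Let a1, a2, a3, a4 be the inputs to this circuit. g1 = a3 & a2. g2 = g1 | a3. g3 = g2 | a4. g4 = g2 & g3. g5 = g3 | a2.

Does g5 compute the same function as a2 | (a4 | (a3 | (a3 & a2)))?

g1 = a3 & a2
g2 = g1 | a3 = (a3 & a2) | a3
g3 = g2 | a4 = ((a3 & a2) | a3) | a4
g5 = g3 | a2 = (((a3 & a2) | a3) | a4) | a2
At a1=0, a2=0, a3=0, a4=0: circuit gives 0, formula gives 0.
At a1=0, a2=0, a3=0, a4=1: circuit gives 1, formula gives 1.
Agrees on all 16 inputs.

Yes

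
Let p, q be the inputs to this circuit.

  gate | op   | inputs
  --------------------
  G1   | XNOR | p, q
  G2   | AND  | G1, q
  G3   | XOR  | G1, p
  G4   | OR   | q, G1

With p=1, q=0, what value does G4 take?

0

G1 = 1 XNOR 0 = 0
G4 = 0 OR 0 = 0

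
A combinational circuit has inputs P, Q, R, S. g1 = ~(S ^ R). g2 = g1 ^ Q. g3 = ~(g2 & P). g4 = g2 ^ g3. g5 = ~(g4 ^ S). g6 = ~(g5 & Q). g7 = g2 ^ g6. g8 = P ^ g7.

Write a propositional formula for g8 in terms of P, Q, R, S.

P ^ (((~(S ^ R)) ^ Q) ^ (~((~((((~(S ^ R)) ^ Q) ^ (~(((~(S ^ R)) ^ Q) & P))) ^ S)) & Q)))

g1 = ~(S ^ R)
g2 = g1 ^ Q = (~(S ^ R)) ^ Q
g3 = ~(g2 & P) = ~(((~(S ^ R)) ^ Q) & P)
g4 = g2 ^ g3 = ((~(S ^ R)) ^ Q) ^ (~(((~(S ^ R)) ^ Q) & P))
g5 = ~(g4 ^ S) = ~((((~(S ^ R)) ^ Q) ^ (~(((~(S ^ R)) ^ Q) & P))) ^ S)
g6 = ~(g5 & Q) = ~((~((((~(S ^ R)) ^ Q) ^ (~(((~(S ^ R)) ^ Q) & P))) ^ S)) & Q)
g7 = g2 ^ g6 = ((~(S ^ R)) ^ Q) ^ (~((~((((~(S ^ R)) ^ Q) ^ (~(((~(S ^ R)) ^ Q) & P))) ^ S)) & Q))
g8 = P ^ g7 = P ^ (((~(S ^ R)) ^ Q) ^ (~((~((((~(S ^ R)) ^ Q) ^ (~(((~(S ^ R)) ^ Q) & P))) ^ S)) & Q)))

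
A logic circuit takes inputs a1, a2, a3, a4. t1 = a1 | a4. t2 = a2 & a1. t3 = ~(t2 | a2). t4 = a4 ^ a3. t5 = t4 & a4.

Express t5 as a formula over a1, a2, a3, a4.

(a4 ^ a3) & a4

t4 = a4 ^ a3
t5 = t4 & a4 = (a4 ^ a3) & a4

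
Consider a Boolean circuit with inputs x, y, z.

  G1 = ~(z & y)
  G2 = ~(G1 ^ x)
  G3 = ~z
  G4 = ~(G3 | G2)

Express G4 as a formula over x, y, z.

G1 = ~(z & y)
G2 = ~(G1 ^ x) = ~((~(z & y)) ^ x)
G3 = ~z
G4 = ~(G3 | G2) = ~(~z | (~((~(z & y)) ^ x)))

~(~z | (~((~(z & y)) ^ x)))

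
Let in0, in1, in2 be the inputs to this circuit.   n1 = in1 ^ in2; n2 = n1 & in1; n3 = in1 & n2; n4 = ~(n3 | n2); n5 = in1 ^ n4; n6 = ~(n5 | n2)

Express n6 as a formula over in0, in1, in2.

~((in1 ^ (~((in1 & ((in1 ^ in2) & in1)) | ((in1 ^ in2) & in1)))) | ((in1 ^ in2) & in1))

n1 = in1 ^ in2
n2 = n1 & in1 = (in1 ^ in2) & in1
n3 = in1 & n2 = in1 & ((in1 ^ in2) & in1)
n4 = ~(n3 | n2) = ~((in1 & ((in1 ^ in2) & in1)) | ((in1 ^ in2) & in1))
n5 = in1 ^ n4 = in1 ^ (~((in1 & ((in1 ^ in2) & in1)) | ((in1 ^ in2) & in1)))
n6 = ~(n5 | n2) = ~((in1 ^ (~((in1 & ((in1 ^ in2) & in1)) | ((in1 ^ in2) & in1)))) | ((in1 ^ in2) & in1))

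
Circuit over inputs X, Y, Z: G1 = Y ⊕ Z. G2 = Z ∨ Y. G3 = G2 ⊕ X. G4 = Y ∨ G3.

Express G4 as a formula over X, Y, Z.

Y ∨ ((Z ∨ Y) ⊕ X)

G2 = Z ∨ Y
G3 = G2 ⊕ X = (Z ∨ Y) ⊕ X
G4 = Y ∨ G3 = Y ∨ ((Z ∨ Y) ⊕ X)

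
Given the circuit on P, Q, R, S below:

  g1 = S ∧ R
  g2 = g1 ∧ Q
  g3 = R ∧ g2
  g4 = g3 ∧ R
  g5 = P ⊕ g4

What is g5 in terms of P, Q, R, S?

P ⊕ ((R ∧ ((S ∧ R) ∧ Q)) ∧ R)

g1 = S ∧ R
g2 = g1 ∧ Q = (S ∧ R) ∧ Q
g3 = R ∧ g2 = R ∧ ((S ∧ R) ∧ Q)
g4 = g3 ∧ R = (R ∧ ((S ∧ R) ∧ Q)) ∧ R
g5 = P ⊕ g4 = P ⊕ ((R ∧ ((S ∧ R) ∧ Q)) ∧ R)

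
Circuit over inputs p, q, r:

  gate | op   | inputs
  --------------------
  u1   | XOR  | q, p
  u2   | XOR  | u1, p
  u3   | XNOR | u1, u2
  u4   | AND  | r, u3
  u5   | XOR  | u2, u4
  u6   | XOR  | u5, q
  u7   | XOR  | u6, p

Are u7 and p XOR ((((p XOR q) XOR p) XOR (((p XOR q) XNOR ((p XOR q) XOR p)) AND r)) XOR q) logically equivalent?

u1 = q XOR p
u2 = u1 XOR p = (q XOR p) XOR p
u3 = u1 XNOR u2 = (q XOR p) XNOR ((q XOR p) XOR p)
u4 = r AND u3 = r AND ((q XOR p) XNOR ((q XOR p) XOR p))
u5 = u2 XOR u4 = ((q XOR p) XOR p) XOR (r AND ((q XOR p) XNOR ((q XOR p) XOR p)))
u6 = u5 XOR q = (((q XOR p) XOR p) XOR (r AND ((q XOR p) XNOR ((q XOR p) XOR p)))) XOR q
u7 = u6 XOR p = ((((q XOR p) XOR p) XOR (r AND ((q XOR p) XNOR ((q XOR p) XOR p)))) XOR q) XOR p
At p=0, q=0, r=0: circuit gives 0, formula gives 0.
At p=0, q=0, r=1: circuit gives 1, formula gives 1.
Agrees on all 8 inputs.

Yes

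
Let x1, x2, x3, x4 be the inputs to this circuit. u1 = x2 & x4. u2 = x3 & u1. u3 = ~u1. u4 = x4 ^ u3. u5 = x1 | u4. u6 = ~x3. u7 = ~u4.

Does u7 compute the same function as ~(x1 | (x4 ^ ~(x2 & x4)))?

No

u1 = x2 & x4
u3 = ~u1 = ~(x2 & x4)
u4 = x4 ^ u3 = x4 ^ ~(x2 & x4)
u7 = ~u4 = ~(x4 ^ ~(x2 & x4))
At x1=1, x2=0, x3=0, x4=1: circuit gives 1, formula gives 0.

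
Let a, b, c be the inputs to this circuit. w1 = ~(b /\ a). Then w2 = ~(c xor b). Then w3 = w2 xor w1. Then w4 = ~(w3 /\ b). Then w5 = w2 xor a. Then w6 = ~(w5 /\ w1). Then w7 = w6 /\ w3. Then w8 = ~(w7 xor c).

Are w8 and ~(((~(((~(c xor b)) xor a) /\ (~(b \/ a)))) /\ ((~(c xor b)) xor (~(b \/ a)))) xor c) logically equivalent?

No

w1 = ~(b /\ a)
w2 = ~(c xor b)
w3 = w2 xor w1 = (~(c xor b)) xor (~(b /\ a))
w5 = w2 xor a = (~(c xor b)) xor a
w6 = ~(w5 /\ w1) = ~(((~(c xor b)) xor a) /\ (~(b /\ a)))
w7 = w6 /\ w3 = (~(((~(c xor b)) xor a) /\ (~(b /\ a)))) /\ ((~(c xor b)) xor (~(b /\ a)))
w8 = ~(w7 xor c) = ~(((~(((~(c xor b)) xor a) /\ (~(b /\ a)))) /\ ((~(c xor b)) xor (~(b /\ a)))) xor c)
At a=0, b=1, c=0: circuit gives 0, formula gives 1.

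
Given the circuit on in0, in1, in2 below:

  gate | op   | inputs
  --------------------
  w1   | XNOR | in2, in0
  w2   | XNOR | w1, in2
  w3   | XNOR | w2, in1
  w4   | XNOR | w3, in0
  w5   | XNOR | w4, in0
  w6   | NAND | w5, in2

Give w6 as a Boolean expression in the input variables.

w1 = in2 XNOR in0
w2 = w1 XNOR in2 = (in2 XNOR in0) XNOR in2
w3 = w2 XNOR in1 = ((in2 XNOR in0) XNOR in2) XNOR in1
w4 = w3 XNOR in0 = (((in2 XNOR in0) XNOR in2) XNOR in1) XNOR in0
w5 = w4 XNOR in0 = ((((in2 XNOR in0) XNOR in2) XNOR in1) XNOR in0) XNOR in0
w6 = w5 NAND in2 = (((((in2 XNOR in0) XNOR in2) XNOR in1) XNOR in0) XNOR in0) NAND in2

(((((in2 XNOR in0) XNOR in2) XNOR in1) XNOR in0) XNOR in0) NAND in2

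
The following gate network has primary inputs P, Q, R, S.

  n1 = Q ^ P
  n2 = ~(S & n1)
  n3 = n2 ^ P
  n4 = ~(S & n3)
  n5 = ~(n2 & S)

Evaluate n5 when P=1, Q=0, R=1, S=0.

1

n1 = 0 ^ 1 = 1
n2 = ~(0 & 1) = 1
n5 = ~(1 & 0) = 1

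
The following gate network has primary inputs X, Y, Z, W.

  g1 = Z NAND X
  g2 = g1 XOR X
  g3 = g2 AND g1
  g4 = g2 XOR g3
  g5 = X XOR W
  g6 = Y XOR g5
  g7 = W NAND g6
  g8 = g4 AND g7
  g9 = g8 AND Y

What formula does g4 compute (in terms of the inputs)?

g1 = Z NAND X
g2 = g1 XOR X = (Z NAND X) XOR X
g3 = g2 AND g1 = ((Z NAND X) XOR X) AND (Z NAND X)
g4 = g2 XOR g3 = ((Z NAND X) XOR X) XOR (((Z NAND X) XOR X) AND (Z NAND X))

((Z NAND X) XOR X) XOR (((Z NAND X) XOR X) AND (Z NAND X))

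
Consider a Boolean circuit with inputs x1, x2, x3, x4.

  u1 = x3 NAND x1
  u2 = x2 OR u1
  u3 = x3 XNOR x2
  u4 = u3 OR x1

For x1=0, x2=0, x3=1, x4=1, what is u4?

u3 = 1 XNOR 0 = 0
u4 = 0 OR 0 = 0

0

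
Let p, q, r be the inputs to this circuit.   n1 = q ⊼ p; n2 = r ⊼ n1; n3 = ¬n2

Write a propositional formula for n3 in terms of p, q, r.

n1 = q ⊼ p
n2 = r ⊼ n1 = r ⊼ (q ⊼ p)
n3 = ¬n2 = ¬(r ⊼ (q ⊼ p))

¬(r ⊼ (q ⊼ p))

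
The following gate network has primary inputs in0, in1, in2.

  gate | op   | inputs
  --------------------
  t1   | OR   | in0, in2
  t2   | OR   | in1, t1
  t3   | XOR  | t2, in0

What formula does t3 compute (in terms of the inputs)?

(in1 OR (in0 OR in2)) XOR in0

t1 = in0 OR in2
t2 = in1 OR t1 = in1 OR (in0 OR in2)
t3 = t2 XOR in0 = (in1 OR (in0 OR in2)) XOR in0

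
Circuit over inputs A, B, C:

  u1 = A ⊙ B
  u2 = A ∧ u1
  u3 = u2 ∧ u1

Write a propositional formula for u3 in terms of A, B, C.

u1 = A ⊙ B
u2 = A ∧ u1 = A ∧ (A ⊙ B)
u3 = u2 ∧ u1 = (A ∧ (A ⊙ B)) ∧ (A ⊙ B)

(A ∧ (A ⊙ B)) ∧ (A ⊙ B)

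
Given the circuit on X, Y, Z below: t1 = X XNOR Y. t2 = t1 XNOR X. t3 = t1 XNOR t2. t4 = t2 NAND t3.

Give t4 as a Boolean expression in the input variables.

((X XNOR Y) XNOR X) NAND ((X XNOR Y) XNOR ((X XNOR Y) XNOR X))

t1 = X XNOR Y
t2 = t1 XNOR X = (X XNOR Y) XNOR X
t3 = t1 XNOR t2 = (X XNOR Y) XNOR ((X XNOR Y) XNOR X)
t4 = t2 NAND t3 = ((X XNOR Y) XNOR X) NAND ((X XNOR Y) XNOR ((X XNOR Y) XNOR X))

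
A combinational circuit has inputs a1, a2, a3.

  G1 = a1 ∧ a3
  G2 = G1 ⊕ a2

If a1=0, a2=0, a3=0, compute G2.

G1 = 0 ∧ 0 = 0
G2 = 0 ⊕ 0 = 0

0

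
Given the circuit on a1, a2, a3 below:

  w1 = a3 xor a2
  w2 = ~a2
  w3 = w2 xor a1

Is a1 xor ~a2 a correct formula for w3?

w2 = ~a2
w3 = w2 xor a1 = ~a2 xor a1
At a1=0, a2=1, a3=0: circuit gives 0, formula gives 0.
At a1=0, a2=0, a3=0: circuit gives 1, formula gives 1.
Agrees on all 8 inputs.

Yes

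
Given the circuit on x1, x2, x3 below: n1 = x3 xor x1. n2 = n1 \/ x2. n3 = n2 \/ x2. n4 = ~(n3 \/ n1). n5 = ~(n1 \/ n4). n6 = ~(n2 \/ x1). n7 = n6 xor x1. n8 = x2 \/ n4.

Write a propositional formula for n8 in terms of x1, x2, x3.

x2 \/ (~((((x3 xor x1) \/ x2) \/ x2) \/ (x3 xor x1)))

n1 = x3 xor x1
n2 = n1 \/ x2 = (x3 xor x1) \/ x2
n3 = n2 \/ x2 = ((x3 xor x1) \/ x2) \/ x2
n4 = ~(n3 \/ n1) = ~((((x3 xor x1) \/ x2) \/ x2) \/ (x3 xor x1))
n8 = x2 \/ n4 = x2 \/ (~((((x3 xor x1) \/ x2) \/ x2) \/ (x3 xor x1)))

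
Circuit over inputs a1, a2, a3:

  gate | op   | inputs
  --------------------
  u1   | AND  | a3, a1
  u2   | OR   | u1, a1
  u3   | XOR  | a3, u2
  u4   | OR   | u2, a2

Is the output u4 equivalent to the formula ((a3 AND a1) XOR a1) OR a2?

No

u1 = a3 AND a1
u2 = u1 OR a1 = (a3 AND a1) OR a1
u4 = u2 OR a2 = ((a3 AND a1) OR a1) OR a2
At a1=1, a2=0, a3=1: circuit gives 1, formula gives 0.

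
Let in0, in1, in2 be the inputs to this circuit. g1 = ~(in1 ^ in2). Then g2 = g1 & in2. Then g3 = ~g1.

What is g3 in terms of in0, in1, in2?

g1 = ~(in1 ^ in2)
g3 = ~g1 = ~(~(in1 ^ in2))

~(~(in1 ^ in2))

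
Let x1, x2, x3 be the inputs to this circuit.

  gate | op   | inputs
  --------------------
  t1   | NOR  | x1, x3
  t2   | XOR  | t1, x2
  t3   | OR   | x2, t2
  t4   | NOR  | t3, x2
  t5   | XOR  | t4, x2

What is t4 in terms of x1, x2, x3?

(x2 OR ((x1 NOR x3) XOR x2)) NOR x2

t1 = x1 NOR x3
t2 = t1 XOR x2 = (x1 NOR x3) XOR x2
t3 = x2 OR t2 = x2 OR ((x1 NOR x3) XOR x2)
t4 = t3 NOR x2 = (x2 OR ((x1 NOR x3) XOR x2)) NOR x2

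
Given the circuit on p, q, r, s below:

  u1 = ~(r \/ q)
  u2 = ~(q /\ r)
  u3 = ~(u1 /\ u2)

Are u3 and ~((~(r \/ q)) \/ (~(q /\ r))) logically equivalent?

u1 = ~(r \/ q)
u2 = ~(q /\ r)
u3 = ~(u1 /\ u2) = ~((~(r \/ q)) /\ (~(q /\ r)))
At p=0, q=0, r=1, s=0: circuit gives 1, formula gives 0.

No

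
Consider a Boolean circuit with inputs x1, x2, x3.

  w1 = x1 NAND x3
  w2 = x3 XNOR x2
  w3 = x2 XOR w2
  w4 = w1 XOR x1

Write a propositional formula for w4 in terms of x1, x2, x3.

w1 = x1 NAND x3
w4 = w1 XOR x1 = (x1 NAND x3) XOR x1

(x1 NAND x3) XOR x1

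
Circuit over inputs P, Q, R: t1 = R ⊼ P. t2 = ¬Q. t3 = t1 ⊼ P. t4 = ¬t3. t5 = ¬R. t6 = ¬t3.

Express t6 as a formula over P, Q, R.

t1 = R ⊼ P
t3 = t1 ⊼ P = (R ⊼ P) ⊼ P
t6 = ¬t3 = ¬((R ⊼ P) ⊼ P)

¬((R ⊼ P) ⊼ P)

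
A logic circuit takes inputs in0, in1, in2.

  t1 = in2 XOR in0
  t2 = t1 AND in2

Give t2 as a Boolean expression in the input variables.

t1 = in2 XOR in0
t2 = t1 AND in2 = (in2 XOR in0) AND in2

(in2 XOR in0) AND in2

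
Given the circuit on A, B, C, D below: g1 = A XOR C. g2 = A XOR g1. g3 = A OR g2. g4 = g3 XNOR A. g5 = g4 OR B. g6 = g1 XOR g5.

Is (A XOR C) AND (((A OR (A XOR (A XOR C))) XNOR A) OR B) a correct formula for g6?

No

g1 = A XOR C
g2 = A XOR g1 = A XOR (A XOR C)
g3 = A OR g2 = A OR (A XOR (A XOR C))
g4 = g3 XNOR A = (A OR (A XOR (A XOR C))) XNOR A
g5 = g4 OR B = ((A OR (A XOR (A XOR C))) XNOR A) OR B
g6 = g1 XOR g5 = (A XOR C) XOR (((A OR (A XOR (A XOR C))) XNOR A) OR B)
At A=0, B=0, C=0, D=0: circuit gives 1, formula gives 0.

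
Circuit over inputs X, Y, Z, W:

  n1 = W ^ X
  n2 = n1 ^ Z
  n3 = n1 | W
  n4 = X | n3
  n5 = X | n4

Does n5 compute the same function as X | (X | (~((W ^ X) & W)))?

No

n1 = W ^ X
n3 = n1 | W = (W ^ X) | W
n4 = X | n3 = X | ((W ^ X) | W)
n5 = X | n4 = X | (X | ((W ^ X) | W))
At X=0, Y=0, Z=0, W=0: circuit gives 0, formula gives 1.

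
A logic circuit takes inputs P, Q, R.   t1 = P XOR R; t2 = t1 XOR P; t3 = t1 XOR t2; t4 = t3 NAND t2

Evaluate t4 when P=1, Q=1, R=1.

t1 = 1 XOR 1 = 0
t2 = 0 XOR 1 = 1
t3 = 0 XOR 1 = 1
t4 = 1 NAND 1 = 0

0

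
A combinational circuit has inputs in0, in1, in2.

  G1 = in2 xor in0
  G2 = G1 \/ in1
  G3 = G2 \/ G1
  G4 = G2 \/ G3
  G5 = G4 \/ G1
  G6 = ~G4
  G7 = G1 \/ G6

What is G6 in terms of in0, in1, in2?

~(((in2 xor in0) \/ in1) \/ (((in2 xor in0) \/ in1) \/ (in2 xor in0)))

G1 = in2 xor in0
G2 = G1 \/ in1 = (in2 xor in0) \/ in1
G3 = G2 \/ G1 = ((in2 xor in0) \/ in1) \/ (in2 xor in0)
G4 = G2 \/ G3 = ((in2 xor in0) \/ in1) \/ (((in2 xor in0) \/ in1) \/ (in2 xor in0))
G6 = ~G4 = ~(((in2 xor in0) \/ in1) \/ (((in2 xor in0) \/ in1) \/ (in2 xor in0)))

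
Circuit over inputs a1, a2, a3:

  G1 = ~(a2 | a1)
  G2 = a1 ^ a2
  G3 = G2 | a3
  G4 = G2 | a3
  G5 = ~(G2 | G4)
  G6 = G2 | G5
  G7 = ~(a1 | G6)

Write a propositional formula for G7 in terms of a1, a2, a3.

G2 = a1 ^ a2
G4 = G2 | a3 = (a1 ^ a2) | a3
G5 = ~(G2 | G4) = ~((a1 ^ a2) | ((a1 ^ a2) | a3))
G6 = G2 | G5 = (a1 ^ a2) | (~((a1 ^ a2) | ((a1 ^ a2) | a3)))
G7 = ~(a1 | G6) = ~(a1 | ((a1 ^ a2) | (~((a1 ^ a2) | ((a1 ^ a2) | a3)))))

~(a1 | ((a1 ^ a2) | (~((a1 ^ a2) | ((a1 ^ a2) | a3)))))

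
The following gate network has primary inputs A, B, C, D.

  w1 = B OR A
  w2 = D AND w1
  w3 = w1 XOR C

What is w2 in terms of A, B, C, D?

w1 = B OR A
w2 = D AND w1 = D AND (B OR A)

D AND (B OR A)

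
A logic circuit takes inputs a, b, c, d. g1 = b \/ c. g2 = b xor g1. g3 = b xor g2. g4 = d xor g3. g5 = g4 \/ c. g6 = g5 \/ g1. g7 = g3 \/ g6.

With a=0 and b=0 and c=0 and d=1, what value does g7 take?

g1 = 0 \/ 0 = 0
g2 = 0 xor 0 = 0
g3 = 0 xor 0 = 0
g4 = 1 xor 0 = 1
g5 = 1 \/ 0 = 1
g6 = 1 \/ 0 = 1
g7 = 0 \/ 1 = 1

1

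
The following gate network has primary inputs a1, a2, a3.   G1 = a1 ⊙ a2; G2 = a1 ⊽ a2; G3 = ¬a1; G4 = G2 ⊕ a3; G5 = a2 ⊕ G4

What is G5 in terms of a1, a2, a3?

a2 ⊕ ((a1 ⊽ a2) ⊕ a3)

G2 = a1 ⊽ a2
G4 = G2 ⊕ a3 = (a1 ⊽ a2) ⊕ a3
G5 = a2 ⊕ G4 = a2 ⊕ ((a1 ⊽ a2) ⊕ a3)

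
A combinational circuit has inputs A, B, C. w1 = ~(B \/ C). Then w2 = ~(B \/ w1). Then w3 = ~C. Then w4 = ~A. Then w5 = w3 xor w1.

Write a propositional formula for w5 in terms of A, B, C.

w1 = ~(B \/ C)
w3 = ~C
w5 = w3 xor w1 = ~C xor (~(B \/ C))

~C xor (~(B \/ C))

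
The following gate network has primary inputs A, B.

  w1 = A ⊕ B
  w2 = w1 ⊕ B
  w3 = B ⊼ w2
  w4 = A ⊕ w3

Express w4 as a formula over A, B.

w1 = A ⊕ B
w2 = w1 ⊕ B = (A ⊕ B) ⊕ B
w3 = B ⊼ w2 = B ⊼ ((A ⊕ B) ⊕ B)
w4 = A ⊕ w3 = A ⊕ (B ⊼ ((A ⊕ B) ⊕ B))

A ⊕ (B ⊼ ((A ⊕ B) ⊕ B))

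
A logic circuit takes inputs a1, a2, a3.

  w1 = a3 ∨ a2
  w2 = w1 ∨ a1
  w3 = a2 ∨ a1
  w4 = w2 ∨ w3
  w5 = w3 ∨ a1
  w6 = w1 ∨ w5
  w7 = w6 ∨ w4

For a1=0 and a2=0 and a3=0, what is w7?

0

w1 = 0 ∨ 0 = 0
w2 = 0 ∨ 0 = 0
w3 = 0 ∨ 0 = 0
w4 = 0 ∨ 0 = 0
w5 = 0 ∨ 0 = 0
w6 = 0 ∨ 0 = 0
w7 = 0 ∨ 0 = 0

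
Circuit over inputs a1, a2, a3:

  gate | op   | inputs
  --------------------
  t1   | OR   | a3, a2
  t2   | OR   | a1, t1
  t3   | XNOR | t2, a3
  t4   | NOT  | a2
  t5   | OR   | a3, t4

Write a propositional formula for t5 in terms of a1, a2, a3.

a3 OR NOT a2

t4 = NOT a2
t5 = a3 OR t4 = a3 OR NOT a2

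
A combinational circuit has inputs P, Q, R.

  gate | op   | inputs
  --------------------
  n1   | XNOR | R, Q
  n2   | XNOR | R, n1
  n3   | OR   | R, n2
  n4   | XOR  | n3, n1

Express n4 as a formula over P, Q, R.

(R OR (R XNOR (R XNOR Q))) XOR (R XNOR Q)

n1 = R XNOR Q
n2 = R XNOR n1 = R XNOR (R XNOR Q)
n3 = R OR n2 = R OR (R XNOR (R XNOR Q))
n4 = n3 XOR n1 = (R OR (R XNOR (R XNOR Q))) XOR (R XNOR Q)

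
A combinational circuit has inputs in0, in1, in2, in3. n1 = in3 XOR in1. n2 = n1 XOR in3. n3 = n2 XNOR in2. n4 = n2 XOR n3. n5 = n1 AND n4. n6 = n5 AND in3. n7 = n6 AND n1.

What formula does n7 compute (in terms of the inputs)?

(((in3 XOR in1) AND (((in3 XOR in1) XOR in3) XOR (((in3 XOR in1) XOR in3) XNOR in2))) AND in3) AND (in3 XOR in1)

n1 = in3 XOR in1
n2 = n1 XOR in3 = (in3 XOR in1) XOR in3
n3 = n2 XNOR in2 = ((in3 XOR in1) XOR in3) XNOR in2
n4 = n2 XOR n3 = ((in3 XOR in1) XOR in3) XOR (((in3 XOR in1) XOR in3) XNOR in2)
n5 = n1 AND n4 = (in3 XOR in1) AND (((in3 XOR in1) XOR in3) XOR (((in3 XOR in1) XOR in3) XNOR in2))
n6 = n5 AND in3 = ((in3 XOR in1) AND (((in3 XOR in1) XOR in3) XOR (((in3 XOR in1) XOR in3) XNOR in2))) AND in3
n7 = n6 AND n1 = (((in3 XOR in1) AND (((in3 XOR in1) XOR in3) XOR (((in3 XOR in1) XOR in3) XNOR in2))) AND in3) AND (in3 XOR in1)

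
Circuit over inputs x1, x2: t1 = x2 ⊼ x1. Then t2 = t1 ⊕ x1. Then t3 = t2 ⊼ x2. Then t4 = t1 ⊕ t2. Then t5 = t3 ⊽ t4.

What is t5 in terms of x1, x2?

(((x2 ⊼ x1) ⊕ x1) ⊼ x2) ⊽ ((x2 ⊼ x1) ⊕ ((x2 ⊼ x1) ⊕ x1))

t1 = x2 ⊼ x1
t2 = t1 ⊕ x1 = (x2 ⊼ x1) ⊕ x1
t3 = t2 ⊼ x2 = ((x2 ⊼ x1) ⊕ x1) ⊼ x2
t4 = t1 ⊕ t2 = (x2 ⊼ x1) ⊕ ((x2 ⊼ x1) ⊕ x1)
t5 = t3 ⊽ t4 = (((x2 ⊼ x1) ⊕ x1) ⊼ x2) ⊽ ((x2 ⊼ x1) ⊕ ((x2 ⊼ x1) ⊕ x1))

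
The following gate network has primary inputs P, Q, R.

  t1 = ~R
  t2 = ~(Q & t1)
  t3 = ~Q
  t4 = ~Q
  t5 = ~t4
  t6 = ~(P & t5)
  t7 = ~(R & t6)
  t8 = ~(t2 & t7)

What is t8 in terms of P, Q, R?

~((~(Q & ~R)) & (~(R & (~(P & ~~Q)))))

t1 = ~R
t2 = ~(Q & t1) = ~(Q & ~R)
t4 = ~Q
t5 = ~t4 = ~~Q
t6 = ~(P & t5) = ~(P & ~~Q)
t7 = ~(R & t6) = ~(R & (~(P & ~~Q)))
t8 = ~(t2 & t7) = ~((~(Q & ~R)) & (~(R & (~(P & ~~Q)))))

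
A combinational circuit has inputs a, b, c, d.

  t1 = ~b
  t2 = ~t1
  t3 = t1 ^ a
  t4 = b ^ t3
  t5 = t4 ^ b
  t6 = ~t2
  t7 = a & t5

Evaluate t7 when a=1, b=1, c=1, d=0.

1

t1 = ~1 = 0
t3 = 0 ^ 1 = 1
t4 = 1 ^ 1 = 0
t5 = 0 ^ 1 = 1
t7 = 1 & 1 = 1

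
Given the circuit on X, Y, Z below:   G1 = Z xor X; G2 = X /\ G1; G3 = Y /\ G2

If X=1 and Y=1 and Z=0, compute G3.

G1 = 0 xor 1 = 1
G2 = 1 /\ 1 = 1
G3 = 1 /\ 1 = 1

1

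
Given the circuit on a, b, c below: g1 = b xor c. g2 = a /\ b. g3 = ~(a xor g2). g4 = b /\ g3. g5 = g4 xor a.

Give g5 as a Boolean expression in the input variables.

g2 = a /\ b
g3 = ~(a xor g2) = ~(a xor (a /\ b))
g4 = b /\ g3 = b /\ (~(a xor (a /\ b)))
g5 = g4 xor a = (b /\ (~(a xor (a /\ b)))) xor a

(b /\ (~(a xor (a /\ b)))) xor a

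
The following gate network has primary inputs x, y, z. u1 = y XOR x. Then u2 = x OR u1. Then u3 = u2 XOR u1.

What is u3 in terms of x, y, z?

u1 = y XOR x
u2 = x OR u1 = x OR (y XOR x)
u3 = u2 XOR u1 = (x OR (y XOR x)) XOR (y XOR x)

(x OR (y XOR x)) XOR (y XOR x)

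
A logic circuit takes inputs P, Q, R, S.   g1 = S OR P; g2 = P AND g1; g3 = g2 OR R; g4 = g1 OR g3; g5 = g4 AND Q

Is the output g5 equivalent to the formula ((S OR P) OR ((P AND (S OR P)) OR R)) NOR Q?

g1 = S OR P
g2 = P AND g1 = P AND (S OR P)
g3 = g2 OR R = (P AND (S OR P)) OR R
g4 = g1 OR g3 = (S OR P) OR ((P AND (S OR P)) OR R)
g5 = g4 AND Q = ((S OR P) OR ((P AND (S OR P)) OR R)) AND Q
At P=0, Q=0, R=0, S=0: circuit gives 0, formula gives 1.

No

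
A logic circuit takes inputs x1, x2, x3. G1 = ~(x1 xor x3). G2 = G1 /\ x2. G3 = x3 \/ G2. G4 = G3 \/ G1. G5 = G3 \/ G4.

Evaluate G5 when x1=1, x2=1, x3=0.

0

G1 = ~(1 xor 0) = 0
G2 = 0 /\ 1 = 0
G3 = 0 \/ 0 = 0
G4 = 0 \/ 0 = 0
G5 = 0 \/ 0 = 0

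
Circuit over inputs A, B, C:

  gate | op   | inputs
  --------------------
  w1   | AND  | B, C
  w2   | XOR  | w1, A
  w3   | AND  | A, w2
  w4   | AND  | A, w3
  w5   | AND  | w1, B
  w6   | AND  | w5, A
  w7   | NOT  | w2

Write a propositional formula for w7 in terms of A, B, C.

NOT ((B AND C) XOR A)

w1 = B AND C
w2 = w1 XOR A = (B AND C) XOR A
w7 = NOT w2 = NOT ((B AND C) XOR A)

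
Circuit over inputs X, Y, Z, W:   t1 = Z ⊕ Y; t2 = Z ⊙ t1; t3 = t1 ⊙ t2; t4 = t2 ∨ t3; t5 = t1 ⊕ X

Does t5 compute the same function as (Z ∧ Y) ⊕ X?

No

t1 = Z ⊕ Y
t5 = t1 ⊕ X = (Z ⊕ Y) ⊕ X
At X=0, Y=0, Z=1, W=0: circuit gives 1, formula gives 0.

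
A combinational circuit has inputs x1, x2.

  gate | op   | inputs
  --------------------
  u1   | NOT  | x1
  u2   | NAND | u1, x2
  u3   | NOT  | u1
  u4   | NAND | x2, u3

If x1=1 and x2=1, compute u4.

u1 = NOT 1 = 0
u3 = NOT 0 = 1
u4 = 1 NAND 1 = 0

0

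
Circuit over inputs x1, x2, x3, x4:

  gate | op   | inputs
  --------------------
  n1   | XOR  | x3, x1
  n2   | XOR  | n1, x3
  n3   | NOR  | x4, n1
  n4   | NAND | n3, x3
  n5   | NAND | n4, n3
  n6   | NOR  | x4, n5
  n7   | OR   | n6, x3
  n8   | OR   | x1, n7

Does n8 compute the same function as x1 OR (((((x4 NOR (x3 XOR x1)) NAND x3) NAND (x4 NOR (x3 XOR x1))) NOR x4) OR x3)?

Yes

n1 = x3 XOR x1
n3 = x4 NOR n1 = x4 NOR (x3 XOR x1)
n4 = n3 NAND x3 = (x4 NOR (x3 XOR x1)) NAND x3
n5 = n4 NAND n3 = ((x4 NOR (x3 XOR x1)) NAND x3) NAND (x4 NOR (x3 XOR x1))
n6 = x4 NOR n5 = x4 NOR (((x4 NOR (x3 XOR x1)) NAND x3) NAND (x4 NOR (x3 XOR x1)))
n7 = n6 OR x3 = (x4 NOR (((x4 NOR (x3 XOR x1)) NAND x3) NAND (x4 NOR (x3 XOR x1)))) OR x3
n8 = x1 OR n7 = x1 OR ((x4 NOR (((x4 NOR (x3 XOR x1)) NAND x3) NAND (x4 NOR (x3 XOR x1)))) OR x3)
At x1=0, x2=0, x3=0, x4=1: circuit gives 0, formula gives 0.
At x1=0, x2=0, x3=0, x4=0: circuit gives 1, formula gives 1.
Agrees on all 16 inputs.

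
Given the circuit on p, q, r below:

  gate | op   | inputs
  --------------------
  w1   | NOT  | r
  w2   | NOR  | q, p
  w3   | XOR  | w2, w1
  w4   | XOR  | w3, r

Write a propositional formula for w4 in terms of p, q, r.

((q NOR p) XOR NOT r) XOR r

w1 = NOT r
w2 = q NOR p
w3 = w2 XOR w1 = (q NOR p) XOR NOT r
w4 = w3 XOR r = ((q NOR p) XOR NOT r) XOR r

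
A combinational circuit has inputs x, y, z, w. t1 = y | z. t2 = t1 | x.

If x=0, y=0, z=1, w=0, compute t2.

1

t1 = 0 | 1 = 1
t2 = 1 | 0 = 1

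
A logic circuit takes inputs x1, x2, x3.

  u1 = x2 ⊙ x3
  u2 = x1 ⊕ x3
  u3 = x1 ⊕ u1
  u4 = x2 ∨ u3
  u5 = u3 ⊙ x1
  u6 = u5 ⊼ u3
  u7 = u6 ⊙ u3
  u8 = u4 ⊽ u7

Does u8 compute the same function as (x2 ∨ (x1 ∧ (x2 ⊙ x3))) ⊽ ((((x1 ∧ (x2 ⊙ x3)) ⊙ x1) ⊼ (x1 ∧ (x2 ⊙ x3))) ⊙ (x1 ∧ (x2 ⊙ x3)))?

u1 = x2 ⊙ x3
u3 = x1 ⊕ u1 = x1 ⊕ (x2 ⊙ x3)
u4 = x2 ∨ u3 = x2 ∨ (x1 ⊕ (x2 ⊙ x3))
u5 = u3 ⊙ x1 = (x1 ⊕ (x2 ⊙ x3)) ⊙ x1
u6 = u5 ⊼ u3 = ((x1 ⊕ (x2 ⊙ x3)) ⊙ x1) ⊼ (x1 ⊕ (x2 ⊙ x3))
u7 = u6 ⊙ u3 = (((x1 ⊕ (x2 ⊙ x3)) ⊙ x1) ⊼ (x1 ⊕ (x2 ⊙ x3))) ⊙ (x1 ⊕ (x2 ⊙ x3))
u8 = u4 ⊽ u7 = (x2 ∨ (x1 ⊕ (x2 ⊙ x3))) ⊽ ((((x1 ⊕ (x2 ⊙ x3)) ⊙ x1) ⊼ (x1 ⊕ (x2 ⊙ x3))) ⊙ (x1 ⊕ (x2 ⊙ x3)))
At x1=0, x2=0, x3=0: circuit gives 0, formula gives 1.

No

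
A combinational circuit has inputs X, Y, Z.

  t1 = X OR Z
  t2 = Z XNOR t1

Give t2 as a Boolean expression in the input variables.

t1 = X OR Z
t2 = Z XNOR t1 = Z XNOR (X OR Z)

Z XNOR (X OR Z)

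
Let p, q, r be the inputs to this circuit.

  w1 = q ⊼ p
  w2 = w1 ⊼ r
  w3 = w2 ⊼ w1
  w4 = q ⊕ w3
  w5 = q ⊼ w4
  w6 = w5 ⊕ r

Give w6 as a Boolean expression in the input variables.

(q ⊼ (q ⊕ (((q ⊼ p) ⊼ r) ⊼ (q ⊼ p)))) ⊕ r

w1 = q ⊼ p
w2 = w1 ⊼ r = (q ⊼ p) ⊼ r
w3 = w2 ⊼ w1 = ((q ⊼ p) ⊼ r) ⊼ (q ⊼ p)
w4 = q ⊕ w3 = q ⊕ (((q ⊼ p) ⊼ r) ⊼ (q ⊼ p))
w5 = q ⊼ w4 = q ⊼ (q ⊕ (((q ⊼ p) ⊼ r) ⊼ (q ⊼ p)))
w6 = w5 ⊕ r = (q ⊼ (q ⊕ (((q ⊼ p) ⊼ r) ⊼ (q ⊼ p)))) ⊕ r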